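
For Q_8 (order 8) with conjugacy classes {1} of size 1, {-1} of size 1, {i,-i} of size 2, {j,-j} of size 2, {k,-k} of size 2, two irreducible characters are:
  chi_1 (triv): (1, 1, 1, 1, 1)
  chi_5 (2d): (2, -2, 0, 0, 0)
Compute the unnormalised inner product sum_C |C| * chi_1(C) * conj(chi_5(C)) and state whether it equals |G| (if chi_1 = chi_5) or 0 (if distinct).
Sum = 0; so <chi_1, chi_5> = 0 (distinct irreducibles are orthogonal).

Why: Compute term by term over conjugacy classes (|C| * chi_1(C) * conj(chi_5(C))):
  1*(1)*conj(2) + 1*(1)*conj(-2) + 2*(1)*conj(0) + 2*(1)*conj(0) + 2*(1)*conj(0)
  = (2) + (-2) + (0) + (0) + (0)
  = 0.
Dividing by |G| = 8 gives 0/8 = 0, matching the row-orthogonality relation <chi_1, chi_5> = [chi_1 = chi_5].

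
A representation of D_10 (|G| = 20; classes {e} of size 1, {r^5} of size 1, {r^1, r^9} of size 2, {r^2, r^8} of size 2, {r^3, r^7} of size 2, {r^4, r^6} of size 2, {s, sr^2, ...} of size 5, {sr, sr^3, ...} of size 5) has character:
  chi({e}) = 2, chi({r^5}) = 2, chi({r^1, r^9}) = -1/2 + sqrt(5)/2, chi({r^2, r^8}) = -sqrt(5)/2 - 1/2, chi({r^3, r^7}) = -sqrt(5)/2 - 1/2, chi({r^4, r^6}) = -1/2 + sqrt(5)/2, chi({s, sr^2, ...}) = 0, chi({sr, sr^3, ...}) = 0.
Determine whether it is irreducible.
Irreducible: <chi, chi> = 1.

Reasoning: <chi, chi> = (1/|G|) sum_C |C| * |chi(C)|^2 = (1/20)[1*|2|^2 + 1*|2|^2 + 2*|-1/2 + sqrt(5)/2|^2 + 2*|-sqrt(5)/2 - 1/2|^2 + 2*|-sqrt(5)/2 - 1/2|^2 + 2*|-1/2 + sqrt(5)/2|^2 + 5*|0|^2 + 5*|0|^2]
  = (1/20)[(4) + (4) + (3 - sqrt(5)) + (sqrt(5) + 3) + (sqrt(5) + 3) + (3 - sqrt(5)) + (0) + (0)] = 20/20 = 1.
A character is irreducible iff <chi, chi> = 1, so this representation is irreducible.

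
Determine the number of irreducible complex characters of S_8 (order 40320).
22

Solution. The number of irreducible complex representations of a finite group equals its number of conjugacy classes. Conjugacy classes in S_8 correspond to cycle types, i.e. partitions of 8; there are p(8) = 22 of them, so S_8 (order 40320) has exactly 22 irreducible complex representations.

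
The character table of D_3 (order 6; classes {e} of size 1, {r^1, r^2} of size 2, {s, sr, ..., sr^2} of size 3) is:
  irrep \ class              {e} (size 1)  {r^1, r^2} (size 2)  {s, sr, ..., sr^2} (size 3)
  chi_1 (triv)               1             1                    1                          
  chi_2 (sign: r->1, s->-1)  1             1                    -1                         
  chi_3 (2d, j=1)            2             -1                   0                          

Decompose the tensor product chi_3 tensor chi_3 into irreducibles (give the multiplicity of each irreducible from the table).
chi_3 tensor chi_3 = chi_1 + chi_2 + chi_3 (all other irreducibles have multiplicity 0).

The character of a tensor product is the pointwise product (chi_3 * chi_3)(C) = chi_3(C) * chi_3(C):
  {e}: (2)*(2), {r^1, r^2}: (-1)*(-1), {s, sr, ..., sr^2}: (0)*(0)
so (chi_3 * chi_3) takes values
  {e} -> 4, {r^1, r^2} -> 1, {s, sr, ..., sr^2} -> 0.
Now take the inner product of this character with each irreducible chi from the table, <chi_3*chi_3, chi> = (1/6) sum_C |C| (chi_3*chi_3)(C) conj(chi(C)):
  <chi_3*chi_3, chi_1> = (1/6)[1*(4)*conj(1) + 2*(1)*conj(1) + 3*(0)*conj(1)]
      = (1/6)[(4) + (2) + (0)] = 6/6 = 1
  <chi_3*chi_3, chi_2> = (1/6)[1*(4)*conj(1) + 2*(1)*conj(1) + 3*(0)*conj(-1)]
      = (1/6)[(4) + (2) + (0)] = 6/6 = 1
  <chi_3*chi_3, chi_3> = (1/6)[1*(4)*conj(2) + 2*(1)*conj(-1) + 3*(0)*conj(0)]
      = (1/6)[(8) + (-2) + (0)] = 6/6 = 1
Hence the multiplicities are chi_1: 1, chi_2: 1, chi_3: 1. Dimension check: dim(chi_3)*dim(chi_3) = 2*2 = 4 and sum (mult * dim) = 1*1 + 1*1 + 1*2 = 4.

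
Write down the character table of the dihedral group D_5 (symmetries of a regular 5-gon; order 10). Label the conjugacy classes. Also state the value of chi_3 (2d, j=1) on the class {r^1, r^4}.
Conjugacy classes: {e} of size 1, {r^1, r^4} of size 2, {r^2, r^3} of size 2, {s, sr, ..., sr^4} of size 5.
Character table:
  irrep \ class              {e} (size 1)  {r^1, r^4} (size 2)  {r^2, r^3} (size 2)  {s, sr, ..., sr^4} (size 5)
  chi_1 (triv)               1             1                    1                    1                          
  chi_2 (sign: r->1, s->-1)  1             1                    1                    -1                         
  chi_3 (2d, j=1)            2             -1/2 + sqrt(5)/2     -sqrt(5)/2 - 1/2     0                          
  chi_4 (2d, j=2)            2             -sqrt(5)/2 - 1/2     -1/2 + sqrt(5)/2     0                          

Spot check: chi_3 (2d, j=1) on {r^1, r^4} = -1/2 + sqrt(5)/2.

Working: D_5 has order 2*5 = 10 with 4 conjugacy classes, hence 4 irreducibles. Sum of squared dims 1 + 1 + 4 + 4 = 10 = |G|. Linear characters come from the abelianisation; the 2-dimensional irreps have character r^k -> 2*cos(2*pi*j*k/5), reflections -> 0.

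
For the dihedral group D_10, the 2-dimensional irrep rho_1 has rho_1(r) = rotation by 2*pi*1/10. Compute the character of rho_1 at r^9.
chi_{rho_1}(r^9) = 2*cos(2*pi*1*9/10) = 1/2 + sqrt(5)/2

Solution. rho_1(r^9) is rotation by angle 2*pi*1*9/10, whose trace is 2*cos(2*pi*1*9/10) = 1/2 + sqrt(5)/2.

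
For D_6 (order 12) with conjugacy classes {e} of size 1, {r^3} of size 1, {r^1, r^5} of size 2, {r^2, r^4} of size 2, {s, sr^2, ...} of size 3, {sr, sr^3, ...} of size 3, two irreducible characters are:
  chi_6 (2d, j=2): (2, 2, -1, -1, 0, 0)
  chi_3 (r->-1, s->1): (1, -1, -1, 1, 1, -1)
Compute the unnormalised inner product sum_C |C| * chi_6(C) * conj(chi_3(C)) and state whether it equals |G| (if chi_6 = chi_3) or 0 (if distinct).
Sum = 0; so <chi_6, chi_3> = 0 (distinct irreducibles are orthogonal).

Reasoning: Compute term by term over conjugacy classes (|C| * chi_6(C) * conj(chi_3(C))):
  1*(2)*conj(1) + 1*(2)*conj(-1) + 2*(-1)*conj(-1) + 2*(-1)*conj(1) + 3*(0)*conj(1) + 3*(0)*conj(-1)
  = (2) + (-2) + (2) + (-2) + (0) + (0)
  = 0.
Dividing by |G| = 12 gives 0/12 = 0, matching the row-orthogonality relation <chi_6, chi_3> = [chi_6 = chi_3].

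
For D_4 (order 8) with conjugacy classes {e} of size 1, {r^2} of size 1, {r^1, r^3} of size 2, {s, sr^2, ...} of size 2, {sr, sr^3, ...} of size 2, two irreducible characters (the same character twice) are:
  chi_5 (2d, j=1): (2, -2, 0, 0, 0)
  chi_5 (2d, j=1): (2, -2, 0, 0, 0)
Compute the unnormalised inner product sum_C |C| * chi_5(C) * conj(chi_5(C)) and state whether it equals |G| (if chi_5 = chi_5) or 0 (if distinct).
Sum = 8 = |G| = 8; so <chi_5, chi_5> = 1 (norm-1 confirms irreducibility).

Compute term by term over conjugacy classes (|C| * chi_5(C) * conj(chi_5(C))):
  1*(2)*conj(2) + 1*(-2)*conj(-2) + 2*(0)*conj(0) + 2*(0)*conj(0) + 2*(0)*conj(0)
  = (4) + (4) + (0) + (0) + (0)
  = 8.
Dividing by |G| = 8 gives 8/8 = 1, matching the row-orthogonality relation <chi_5, chi_5> = [chi_5 = chi_5].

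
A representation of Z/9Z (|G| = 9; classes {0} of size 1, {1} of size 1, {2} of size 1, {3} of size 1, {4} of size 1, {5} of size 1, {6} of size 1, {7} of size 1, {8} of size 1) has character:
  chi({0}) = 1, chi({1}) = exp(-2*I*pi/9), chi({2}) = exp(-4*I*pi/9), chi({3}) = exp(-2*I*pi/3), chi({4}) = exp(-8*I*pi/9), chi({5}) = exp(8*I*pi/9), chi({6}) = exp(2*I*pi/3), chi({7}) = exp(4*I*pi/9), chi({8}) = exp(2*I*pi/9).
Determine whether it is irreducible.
Irreducible: <chi, chi> = 1.

Explanation: <chi, chi> = (1/|G|) sum_C |C| * |chi(C)|^2 = (1/9)[1*|1|^2 + 1*|exp(-2*I*pi/9)|^2 + 1*|exp(-4*I*pi/9)|^2 + 1*|exp(-2*I*pi/3)|^2 + 1*|exp(-8*I*pi/9)|^2 + 1*|exp(8*I*pi/9)|^2 + 1*|exp(2*I*pi/3)|^2 + 1*|exp(4*I*pi/9)|^2 + 1*|exp(2*I*pi/9)|^2]
  = (1/9)[(1) + (1) + (1) + (1) + (1) + (1) + (1) + (1) + (1)] = 9/9 = 1.
(Exp terms are combined using exp(i*s)*conj(exp(i*t)) = exp(i*(s-t)), and sums of them are collapsed using the identity that for every m > 1 the m distinct m-th roots of unity sum to 0, e.g. 1 + exp(2*I*pi/3) + exp(-2*I*pi/3) = 0.)
A character is irreducible iff <chi, chi> = 1, so this representation is irreducible.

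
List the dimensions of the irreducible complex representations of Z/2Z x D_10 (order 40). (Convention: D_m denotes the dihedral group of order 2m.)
Dimensions: 1, 1, 1, 1, 1, 1, 1, 1, 2, 2, 2, 2, 2, 2, 2, 2

Why: There are 16 irreducibles (= number of conjugacy classes). Their dimensions d_i satisfy sum d_i^2 = |G| = 40: 1 + 1 + 1 + 1 + 1 + 1 + 1 + 1 + 4 + 4 + 4 + 4 + 4 + 4 + 4 + 4 = 40. (For the product with Z/2Z: each of the 2 1-dim characters of Z/2Z tensors with each irrep of D_10, giving 2 copies of each D_10-dimension.)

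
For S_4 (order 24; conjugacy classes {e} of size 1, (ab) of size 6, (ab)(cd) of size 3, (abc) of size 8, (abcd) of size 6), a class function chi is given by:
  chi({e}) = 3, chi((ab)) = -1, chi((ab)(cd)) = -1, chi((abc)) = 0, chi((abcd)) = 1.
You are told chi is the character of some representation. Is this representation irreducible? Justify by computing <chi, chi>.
Irreducible: <chi, chi> = 1.

Explanation: <chi, chi> = (1/|G|) sum_C |C| * |chi(C)|^2 = (1/24)[1*|3|^2 + 6*|-1|^2 + 3*|-1|^2 + 8*|0|^2 + 6*|1|^2]
  = (1/24)[(9) + (6) + (3) + (0) + (6)] = 24/24 = 1.
A character is irreducible iff <chi, chi> = 1, so this representation is irreducible.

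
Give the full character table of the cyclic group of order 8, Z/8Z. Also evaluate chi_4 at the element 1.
Character table of Z/8Z (irreps indexed chi_0,...,chi_7 with chi_k(m) = zeta_8^(k*m), zeta_8 = exp(2*pi*i/8)):
  irrep \ class  {0} (size 1)  {1} (size 1)    {2} (size 1)  {3} (size 1)    {4} (size 1)  {5} (size 1)    {6} (size 1)  {7} (size 1)  
  chi_0          1             1               1             1               1             1               1             1             
  chi_1          1             exp(I*pi/4)     I             exp(3*I*pi/4)   -1            exp(-3*I*pi/4)  -I            exp(-I*pi/4)  
  chi_2          1             I               -1            -I              1             I               -1            -I            
  chi_3          1             exp(3*I*pi/4)   -I            exp(I*pi/4)     -1            exp(-I*pi/4)    I             exp(-3*I*pi/4)
  chi_4          1             -1              1             -1              1             -1              1             -1            
  chi_5          1             exp(-3*I*pi/4)  I             exp(-I*pi/4)    -1            exp(I*pi/4)     -I            exp(3*I*pi/4) 
  chi_6          1             -I              -1            I               1             -I              -1            I             
  chi_7          1             exp(-I*pi/4)    -I            exp(-3*I*pi/4)  -1            exp(3*I*pi/4)   I             exp(I*pi/4)   

Spot check: chi_4(1) = zeta_8^(4*1) = zeta_8^4 = -1.

Z/8Z is abelian, so all 8 irreducible complex representations are 1-dimensional. They are given by chi_k(m) = zeta_8^(k*m) for k = 0,...,7. Row orthogonality: sum_m chi_k(m) conj(chi_l(m)) = 8 * [k = l].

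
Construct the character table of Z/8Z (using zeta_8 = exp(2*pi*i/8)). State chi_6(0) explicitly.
Character table of Z/8Z (irreps indexed chi_0,...,chi_7 with chi_k(m) = zeta_8^(k*m), zeta_8 = exp(2*pi*i/8)):
  irrep \ class  {0} (size 1)  {1} (size 1)    {2} (size 1)  {3} (size 1)    {4} (size 1)  {5} (size 1)    {6} (size 1)  {7} (size 1)  
  chi_0          1             1               1             1               1             1               1             1             
  chi_1          1             exp(I*pi/4)     I             exp(3*I*pi/4)   -1            exp(-3*I*pi/4)  -I            exp(-I*pi/4)  
  chi_2          1             I               -1            -I              1             I               -1            -I            
  chi_3          1             exp(3*I*pi/4)   -I            exp(I*pi/4)     -1            exp(-I*pi/4)    I             exp(-3*I*pi/4)
  chi_4          1             -1              1             -1              1             -1              1             -1            
  chi_5          1             exp(-3*I*pi/4)  I             exp(-I*pi/4)    -1            exp(I*pi/4)     -I            exp(3*I*pi/4) 
  chi_6          1             -I              -1            I               1             -I              -1            I             
  chi_7          1             exp(-I*pi/4)    -I            exp(-3*I*pi/4)  -1            exp(3*I*pi/4)   I             exp(I*pi/4)   

Spot check: chi_6(0) = zeta_8^(6*0) = zeta_8^0 = 1.

Argument: Z/8Z is abelian, so all 8 irreducible complex representations are 1-dimensional. They are given by chi_k(m) = zeta_8^(k*m) for k = 0,...,7. Row orthogonality: sum_m chi_k(m) conj(chi_l(m)) = 8 * [k = l].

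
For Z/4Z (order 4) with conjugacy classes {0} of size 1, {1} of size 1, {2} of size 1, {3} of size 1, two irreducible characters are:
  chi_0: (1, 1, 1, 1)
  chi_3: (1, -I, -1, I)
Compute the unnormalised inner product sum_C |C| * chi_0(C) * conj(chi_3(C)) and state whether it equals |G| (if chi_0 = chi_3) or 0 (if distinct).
Sum = 0; so <chi_0, chi_3> = 0 (distinct irreducibles are orthogonal).

Derivation: Compute term by term over conjugacy classes (|C| * chi_0(C) * conj(chi_3(C))):
  1*(1)*conj(1) + 1*(1)*conj(-I) + 1*(1)*conj(-1) + 1*(1)*conj(I)
  = (1) + (I) + (-1) + (-I)
  = 0.
(Exp terms are combined using exp(i*s)*conj(exp(i*t)) = exp(i*(s-t)), and sums of them are collapsed using the identity that for every m > 1 the m distinct m-th roots of unity sum to 0, e.g. 1 + exp(2*I*pi/3) + exp(-2*I*pi/3) = 0.)
Dividing by |G| = 4 gives 0/4 = 0, matching the row-orthogonality relation <chi_0, chi_3> = [chi_0 = chi_3].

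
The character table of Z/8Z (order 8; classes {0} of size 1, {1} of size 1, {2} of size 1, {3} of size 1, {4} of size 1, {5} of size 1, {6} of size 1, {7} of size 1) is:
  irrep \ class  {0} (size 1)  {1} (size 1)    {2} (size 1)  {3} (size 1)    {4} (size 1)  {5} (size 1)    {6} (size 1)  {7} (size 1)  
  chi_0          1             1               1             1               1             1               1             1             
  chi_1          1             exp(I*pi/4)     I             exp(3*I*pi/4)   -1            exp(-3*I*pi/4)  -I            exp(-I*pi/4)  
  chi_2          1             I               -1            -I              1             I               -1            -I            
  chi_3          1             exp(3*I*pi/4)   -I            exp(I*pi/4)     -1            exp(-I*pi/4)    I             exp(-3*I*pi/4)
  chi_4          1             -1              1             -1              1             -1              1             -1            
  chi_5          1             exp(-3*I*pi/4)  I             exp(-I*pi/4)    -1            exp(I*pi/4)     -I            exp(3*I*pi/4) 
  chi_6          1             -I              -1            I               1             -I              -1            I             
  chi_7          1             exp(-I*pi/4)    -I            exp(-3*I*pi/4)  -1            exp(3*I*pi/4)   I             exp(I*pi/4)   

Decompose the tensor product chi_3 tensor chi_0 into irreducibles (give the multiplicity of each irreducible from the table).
chi_3 tensor chi_0 = chi_3 (all other irreducibles have multiplicity 0).

Derivation: The character of a tensor product is the pointwise product (chi_3 * chi_0)(C) = chi_3(C) * chi_0(C):
  {0}: (1)*(1), {1}: (exp(3*I*pi/4))*(1), {2}: (-I)*(1), {3}: (exp(I*pi/4))*(1), {4}: (-1)*(1), {5}: (exp(-I*pi/4))*(1), {6}: (I)*(1), {7}: (exp(-3*I*pi/4))*(1)
so (chi_3 * chi_0) takes values
  {0} -> 1, {1} -> exp(3*I*pi/4), {2} -> -I, {3} -> exp(I*pi/4), {4} -> -1, {5} -> exp(-I*pi/4), {6} -> I, {7} -> exp(-3*I*pi/4).
Now take the inner product of this character with each irreducible chi from the table, <chi_3*chi_0, chi> = (1/8) sum_C |C| (chi_3*chi_0)(C) conj(chi(C)):
  <chi_3*chi_0, chi_0> = (1/8)[1*(1)*conj(1) + 1*(exp(3*I*pi/4))*conj(1) + 1*(-I)*conj(1) + 1*(exp(I*pi/4))*conj(1) + 1*(-1)*conj(1) + 1*(exp(-I*pi/4))*conj(1) + 1*(I)*conj(1) + 1*(exp(-3*I*pi/4))*conj(1)]
      = (1/8)[(1) + (exp(3*I*pi/4)) + (-I) + (exp(I*pi/4)) + (-1) + (exp(-I*pi/4)) + (I) + (exp(-3*I*pi/4))] = 0/8 = 0
  <chi_3*chi_0, chi_1> = (1/8)[1*(1)*conj(1) + 1*(exp(3*I*pi/4))*conj(exp(I*pi/4)) + 1*(-I)*conj(I) + 1*(exp(I*pi/4))*conj(exp(3*I*pi/4)) + 1*(-1)*conj(-1) + 1*(exp(-I*pi/4))*conj(exp(-3*I*pi/4)) + 1*(I)*conj(-I) + 1*(exp(-3*I*pi/4))*conj(exp(-I*pi/4))]
      = (1/8)[(1) + (I) + (-1) + (-I) + (1) + (I) + (-1) + (-I)] = 0/8 = 0
  <chi_3*chi_0, chi_2> = (1/8)[1*(1)*conj(1) + 1*(exp(3*I*pi/4))*conj(I) + 1*(-I)*conj(-1) + 1*(exp(I*pi/4))*conj(-I) + 1*(-1)*conj(1) + 1*(exp(-I*pi/4))*conj(I) + 1*(I)*conj(-1) + 1*(exp(-3*I*pi/4))*conj(-I)]
      = (1/8)[(1) + (-exp(-3*I*pi/4)) + (I) + (exp(3*I*pi/4)) + (-1) + (-exp(I*pi/4)) + (-I) + (exp(-I*pi/4))] = 0/8 = 0
  <chi_3*chi_0, chi_3> = (1/8)[1*(1)*conj(1) + 1*(exp(3*I*pi/4))*conj(exp(3*I*pi/4)) + 1*(-I)*conj(-I) + 1*(exp(I*pi/4))*conj(exp(I*pi/4)) + 1*(-1)*conj(-1) + 1*(exp(-I*pi/4))*conj(exp(-I*pi/4)) + 1*(I)*conj(I) + 1*(exp(-3*I*pi/4))*conj(exp(-3*I*pi/4))]
      = (1/8)[(1) + (1) + (1) + (1) + (1) + (1) + (1) + (1)] = 8/8 = 1
  <chi_3*chi_0, chi_4> = (1/8)[1*(1)*conj(1) + 1*(exp(3*I*pi/4))*conj(-1) + 1*(-I)*conj(1) + 1*(exp(I*pi/4))*conj(-1) + 1*(-1)*conj(1) + 1*(exp(-I*pi/4))*conj(-1) + 1*(I)*conj(1) + 1*(exp(-3*I*pi/4))*conj(-1)]
      = (1/8)[(1) + (-exp(3*I*pi/4)) + (-I) + (-exp(I*pi/4)) + (-1) + (-exp(-I*pi/4)) + (I) + (-exp(-3*I*pi/4))] = 0/8 = 0
  <chi_3*chi_0, chi_5> = (1/8)[1*(1)*conj(1) + 1*(exp(3*I*pi/4))*conj(exp(-3*I*pi/4)) + 1*(-I)*conj(I) + 1*(exp(I*pi/4))*conj(exp(-I*pi/4)) + 1*(-1)*conj(-1) + 1*(exp(-I*pi/4))*conj(exp(I*pi/4)) + 1*(I)*conj(-I) + 1*(exp(-3*I*pi/4))*conj(exp(3*I*pi/4))]
      = (1/8)[(1) + (-I) + (-1) + (I) + (1) + (-I) + (-1) + (I)] = 0/8 = 0
  <chi_3*chi_0, chi_6> = (1/8)[1*(1)*conj(1) + 1*(exp(3*I*pi/4))*conj(-I) + 1*(-I)*conj(-1) + 1*(exp(I*pi/4))*conj(I) + 1*(-1)*conj(1) + 1*(exp(-I*pi/4))*conj(-I) + 1*(I)*conj(-1) + 1*(exp(-3*I*pi/4))*conj(I)]
      = (1/8)[(1) + (exp(-3*I*pi/4)) + (I) + (-exp(3*I*pi/4)) + (-1) + (exp(I*pi/4)) + (-I) + (-exp(-I*pi/4))] = 0/8 = 0
  <chi_3*chi_0, chi_7> = (1/8)[1*(1)*conj(1) + 1*(exp(3*I*pi/4))*conj(exp(-I*pi/4)) + 1*(-I)*conj(-I) + 1*(exp(I*pi/4))*conj(exp(-3*I*pi/4)) + 1*(-1)*conj(-1) + 1*(exp(-I*pi/4))*conj(exp(3*I*pi/4)) + 1*(I)*conj(I) + 1*(exp(-3*I*pi/4))*conj(exp(I*pi/4))]
      = (1/8)[(1) + (-1) + (1) + (-1) + (1) + (-1) + (1) + (-1)] = 0/8 = 0
(Exp terms are combined using exp(i*s)*conj(exp(i*t)) = exp(i*(s-t)), and sums of them are collapsed using the identity that for every m > 1 the m distinct m-th roots of unity sum to 0, e.g. 1 + exp(2*I*pi/3) + exp(-2*I*pi/3) = 0.)
Hence the multiplicities are chi_3: 1. Dimension check: dim(chi_3)*dim(chi_0) = 1*1 = 1 and sum (mult * dim) = 1*1 = 1.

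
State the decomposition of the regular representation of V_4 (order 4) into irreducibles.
Each irreducible V_i of dimension d_i appears with multiplicity d_i, i.e. rho_reg = (direct sum over all irreducibles V_i) d_i V_i. The irreducible dimensions for V_4 are 1, 1, 1, 1: 4 irreducibles of dimension 1, each with multiplicity 1. Total dimension 4*1*1 = 4 = |G|.

Proof sketch: General theorem: in the regular representation of a finite group G, each irreducible appears with multiplicity equal to its dimension. Check: dim(rho_reg) = sum d_i^2 = 1 + 1 + 1 + 1 = 4 = |G|.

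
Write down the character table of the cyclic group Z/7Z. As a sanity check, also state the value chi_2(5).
Character table of Z/7Z (irreps indexed chi_0,...,chi_6 with chi_k(m) = zeta_7^(k*m), zeta_7 = exp(2*pi*i/7)):
  irrep \ class  {0} (size 1)  {1} (size 1)    {2} (size 1)    {3} (size 1)    {4} (size 1)    {5} (size 1)    {6} (size 1)  
  chi_0          1             1               1               1               1               1               1             
  chi_1          1             exp(2*I*pi/7)   exp(4*I*pi/7)   exp(6*I*pi/7)   exp(-6*I*pi/7)  exp(-4*I*pi/7)  exp(-2*I*pi/7)
  chi_2          1             exp(4*I*pi/7)   exp(-6*I*pi/7)  exp(-2*I*pi/7)  exp(2*I*pi/7)   exp(6*I*pi/7)   exp(-4*I*pi/7)
  chi_3          1             exp(6*I*pi/7)   exp(-2*I*pi/7)  exp(4*I*pi/7)   exp(-4*I*pi/7)  exp(2*I*pi/7)   exp(-6*I*pi/7)
  chi_4          1             exp(-6*I*pi/7)  exp(2*I*pi/7)   exp(-4*I*pi/7)  exp(4*I*pi/7)   exp(-2*I*pi/7)  exp(6*I*pi/7) 
  chi_5          1             exp(-4*I*pi/7)  exp(6*I*pi/7)   exp(2*I*pi/7)   exp(-2*I*pi/7)  exp(-6*I*pi/7)  exp(4*I*pi/7) 
  chi_6          1             exp(-2*I*pi/7)  exp(-4*I*pi/7)  exp(-6*I*pi/7)  exp(6*I*pi/7)   exp(4*I*pi/7)   exp(2*I*pi/7) 

Spot check: chi_2(5) = zeta_7^(2*5) = zeta_7^10 = exp(6*I*pi/7).

Z/7Z is abelian, so all 7 irreducible complex representations are 1-dimensional. They are given by chi_k(m) = zeta_7^(k*m) for k = 0,...,6. Row orthogonality: sum_m chi_k(m) conj(chi_l(m)) = 7 * [k = l].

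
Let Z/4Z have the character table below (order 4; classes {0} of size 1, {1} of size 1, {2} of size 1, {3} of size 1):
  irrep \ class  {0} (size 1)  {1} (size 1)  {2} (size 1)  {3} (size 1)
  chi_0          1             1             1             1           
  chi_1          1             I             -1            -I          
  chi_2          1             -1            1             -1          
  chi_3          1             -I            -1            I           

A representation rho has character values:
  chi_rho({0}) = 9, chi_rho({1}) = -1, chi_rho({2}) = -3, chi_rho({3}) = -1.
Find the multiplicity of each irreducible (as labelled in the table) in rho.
Multiplicities: chi_0: 1, chi_1: 3, chi_2: 2, chi_3: 3.

Explanation: Use <chi_rho, chi> = (1/|G|) sum_C |C| * chi_rho(C) * conj(chi(C)) with |G| = 4 for each irreducible chi in the table:
  <chi_rho, chi_0> = (1/4)[1*(9)*conj(1) + 1*(-1)*conj(1) + 1*(-3)*conj(1) + 1*(-1)*conj(1)]
      = (1/4)[(9) + (-1) + (-3) + (-1)] = 4/4 = 1
  <chi_rho, chi_1> = (1/4)[1*(9)*conj(1) + 1*(-1)*conj(I) + 1*(-3)*conj(-1) + 1*(-1)*conj(-I)]
      = (1/4)[(9) + (I) + (3) + (-I)] = 12/4 = 3
  <chi_rho, chi_2> = (1/4)[1*(9)*conj(1) + 1*(-1)*conj(-1) + 1*(-3)*conj(1) + 1*(-1)*conj(-1)]
      = (1/4)[(9) + (1) + (-3) + (1)] = 8/4 = 2
  <chi_rho, chi_3> = (1/4)[1*(9)*conj(1) + 1*(-1)*conj(-I) + 1*(-3)*conj(-1) + 1*(-1)*conj(I)]
      = (1/4)[(9) + (-I) + (3) + (I)] = 12/4 = 3
(Exp terms are combined using exp(i*s)*conj(exp(i*t)) = exp(i*(s-t)), and sums of them are collapsed using the identity that for every m > 1 the m distinct m-th roots of unity sum to 0, e.g. 1 + exp(2*I*pi/3) + exp(-2*I*pi/3) = 0.)
Dimension check: dim(rho) = sum (mult * dim) = 1*1 + 3*1 + 2*1 + 3*1 = 9 = chi_rho(e) = 9.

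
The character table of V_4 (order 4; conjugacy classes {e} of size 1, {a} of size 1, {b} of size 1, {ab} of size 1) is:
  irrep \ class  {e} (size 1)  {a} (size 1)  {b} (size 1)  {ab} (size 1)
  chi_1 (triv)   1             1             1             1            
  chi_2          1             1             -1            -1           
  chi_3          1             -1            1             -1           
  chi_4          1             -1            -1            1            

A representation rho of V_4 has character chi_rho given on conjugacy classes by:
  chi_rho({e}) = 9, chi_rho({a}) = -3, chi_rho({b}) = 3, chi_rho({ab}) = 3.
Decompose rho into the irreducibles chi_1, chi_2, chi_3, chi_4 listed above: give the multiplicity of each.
Multiplicities: chi_1: 3, chi_2: 0, chi_3: 3, chi_4: 3.

Solution. Use <chi_rho, chi> = (1/|G|) sum_C |C| * chi_rho(C) * conj(chi(C)) with |G| = 4 for each irreducible chi in the table:
  <chi_rho, chi_1> = (1/4)[1*(9)*conj(1) + 1*(-3)*conj(1) + 1*(3)*conj(1) + 1*(3)*conj(1)]
      = (1/4)[(9) + (-3) + (3) + (3)] = 12/4 = 3
  <chi_rho, chi_2> = (1/4)[1*(9)*conj(1) + 1*(-3)*conj(1) + 1*(3)*conj(-1) + 1*(3)*conj(-1)]
      = (1/4)[(9) + (-3) + (-3) + (-3)] = 0/4 = 0
  <chi_rho, chi_3> = (1/4)[1*(9)*conj(1) + 1*(-3)*conj(-1) + 1*(3)*conj(1) + 1*(3)*conj(-1)]
      = (1/4)[(9) + (3) + (3) + (-3)] = 12/4 = 3
  <chi_rho, chi_4> = (1/4)[1*(9)*conj(1) + 1*(-3)*conj(-1) + 1*(3)*conj(-1) + 1*(3)*conj(1)]
      = (1/4)[(9) + (3) + (-3) + (3)] = 12/4 = 3
Dimension check: dim(rho) = sum (mult * dim) = 3*1 + 0*1 + 3*1 + 3*1 = 9 = chi_rho(e) = 9.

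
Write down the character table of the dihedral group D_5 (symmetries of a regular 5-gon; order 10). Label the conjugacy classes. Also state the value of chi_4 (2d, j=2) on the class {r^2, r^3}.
Conjugacy classes: {e} of size 1, {r^1, r^4} of size 2, {r^2, r^3} of size 2, {s, sr, ..., sr^4} of size 5.
Character table:
  irrep \ class              {e} (size 1)  {r^1, r^4} (size 2)  {r^2, r^3} (size 2)  {s, sr, ..., sr^4} (size 5)
  chi_1 (triv)               1             1                    1                    1                          
  chi_2 (sign: r->1, s->-1)  1             1                    1                    -1                         
  chi_3 (2d, j=1)            2             -1/2 + sqrt(5)/2     -sqrt(5)/2 - 1/2     0                          
  chi_4 (2d, j=2)            2             -sqrt(5)/2 - 1/2     -1/2 + sqrt(5)/2     0                          

Spot check: chi_4 (2d, j=2) on {r^2, r^3} = -1/2 + sqrt(5)/2.

Solution. D_5 has order 2*5 = 10 with 4 conjugacy classes, hence 4 irreducibles. Sum of squared dims 1 + 1 + 4 + 4 = 10 = |G|. Linear characters come from the abelianisation; the 2-dimensional irreps have character r^k -> 2*cos(2*pi*j*k/5), reflections -> 0.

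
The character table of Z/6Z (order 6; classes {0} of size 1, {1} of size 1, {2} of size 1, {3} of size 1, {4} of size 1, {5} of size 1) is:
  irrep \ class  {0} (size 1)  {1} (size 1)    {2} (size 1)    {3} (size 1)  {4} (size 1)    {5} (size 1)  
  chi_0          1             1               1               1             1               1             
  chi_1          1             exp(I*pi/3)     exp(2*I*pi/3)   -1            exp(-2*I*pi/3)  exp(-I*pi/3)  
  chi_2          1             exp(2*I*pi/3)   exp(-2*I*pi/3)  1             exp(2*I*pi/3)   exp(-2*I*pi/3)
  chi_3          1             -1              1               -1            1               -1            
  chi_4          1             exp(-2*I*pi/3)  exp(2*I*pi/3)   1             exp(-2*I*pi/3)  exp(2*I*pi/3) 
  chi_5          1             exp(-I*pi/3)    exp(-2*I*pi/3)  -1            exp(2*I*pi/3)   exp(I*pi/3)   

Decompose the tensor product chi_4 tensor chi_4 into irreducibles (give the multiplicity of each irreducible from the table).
chi_4 tensor chi_4 = chi_2 (all other irreducibles have multiplicity 0).

Proof sketch: The character of a tensor product is the pointwise product (chi_4 * chi_4)(C) = chi_4(C) * chi_4(C):
  {0}: (1)*(1), {1}: (exp(-2*I*pi/3))*(exp(-2*I*pi/3)), {2}: (exp(2*I*pi/3))*(exp(2*I*pi/3)), {3}: (1)*(1), {4}: (exp(-2*I*pi/3))*(exp(-2*I*pi/3)), {5}: (exp(2*I*pi/3))*(exp(2*I*pi/3))
so (chi_4 * chi_4) takes values
  {0} -> 1, {1} -> exp(2*I*pi/3), {2} -> exp(-2*I*pi/3), {3} -> 1, {4} -> exp(2*I*pi/3), {5} -> exp(-2*I*pi/3).
Now take the inner product of this character with each irreducible chi from the table, <chi_4*chi_4, chi> = (1/6) sum_C |C| (chi_4*chi_4)(C) conj(chi(C)):
  <chi_4*chi_4, chi_0> = (1/6)[1*(1)*conj(1) + 1*(exp(2*I*pi/3))*conj(1) + 1*(exp(-2*I*pi/3))*conj(1) + 1*(1)*conj(1) + 1*(exp(2*I*pi/3))*conj(1) + 1*(exp(-2*I*pi/3))*conj(1)]
      = (1/6)[(1) + (exp(2*I*pi/3)) + (exp(-2*I*pi/3)) + (1) + (exp(2*I*pi/3)) + (exp(-2*I*pi/3))] = 0/6 = 0
  <chi_4*chi_4, chi_1> = (1/6)[1*(1)*conj(1) + 1*(exp(2*I*pi/3))*conj(exp(I*pi/3)) + 1*(exp(-2*I*pi/3))*conj(exp(2*I*pi/3)) + 1*(1)*conj(-1) + 1*(exp(2*I*pi/3))*conj(exp(-2*I*pi/3)) + 1*(exp(-2*I*pi/3))*conj(exp(-I*pi/3))]
      = (1/6)[(1) + (exp(I*pi/3)) + (exp(2*I*pi/3)) + (-1) + (exp(-2*I*pi/3)) + (exp(-I*pi/3))] = 0/6 = 0
  <chi_4*chi_4, chi_2> = (1/6)[1*(1)*conj(1) + 1*(exp(2*I*pi/3))*conj(exp(2*I*pi/3)) + 1*(exp(-2*I*pi/3))*conj(exp(-2*I*pi/3)) + 1*(1)*conj(1) + 1*(exp(2*I*pi/3))*conj(exp(2*I*pi/3)) + 1*(exp(-2*I*pi/3))*conj(exp(-2*I*pi/3))]
      = (1/6)[(1) + (1) + (1) + (1) + (1) + (1)] = 6/6 = 1
  <chi_4*chi_4, chi_3> = (1/6)[1*(1)*conj(1) + 1*(exp(2*I*pi/3))*conj(-1) + 1*(exp(-2*I*pi/3))*conj(1) + 1*(1)*conj(-1) + 1*(exp(2*I*pi/3))*conj(1) + 1*(exp(-2*I*pi/3))*conj(-1)]
      = (1/6)[(1) + (-exp(2*I*pi/3)) + (exp(-2*I*pi/3)) + (-1) + (exp(2*I*pi/3)) + (-exp(-2*I*pi/3))] = 0/6 = 0
  <chi_4*chi_4, chi_4> = (1/6)[1*(1)*conj(1) + 1*(exp(2*I*pi/3))*conj(exp(-2*I*pi/3)) + 1*(exp(-2*I*pi/3))*conj(exp(2*I*pi/3)) + 1*(1)*conj(1) + 1*(exp(2*I*pi/3))*conj(exp(-2*I*pi/3)) + 1*(exp(-2*I*pi/3))*conj(exp(2*I*pi/3))]
      = (1/6)[(1) + (exp(-2*I*pi/3)) + (exp(2*I*pi/3)) + (1) + (exp(-2*I*pi/3)) + (exp(2*I*pi/3))] = 0/6 = 0
  <chi_4*chi_4, chi_5> = (1/6)[1*(1)*conj(1) + 1*(exp(2*I*pi/3))*conj(exp(-I*pi/3)) + 1*(exp(-2*I*pi/3))*conj(exp(-2*I*pi/3)) + 1*(1)*conj(-1) + 1*(exp(2*I*pi/3))*conj(exp(2*I*pi/3)) + 1*(exp(-2*I*pi/3))*conj(exp(I*pi/3))]
      = (1/6)[(1) + (-1) + (1) + (-1) + (1) + (-1)] = 0/6 = 0
(Exp terms are combined using exp(i*s)*conj(exp(i*t)) = exp(i*(s-t)), and sums of them are collapsed using the identity that for every m > 1 the m distinct m-th roots of unity sum to 0, e.g. 1 + exp(2*I*pi/3) + exp(-2*I*pi/3) = 0.)
Hence the multiplicities are chi_2: 1. Dimension check: dim(chi_4)*dim(chi_4) = 1*1 = 1 and sum (mult * dim) = 1*1 = 1.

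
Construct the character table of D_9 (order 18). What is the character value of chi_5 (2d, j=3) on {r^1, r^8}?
Conjugacy classes: {e} of size 1, {r^1, r^8} of size 2, {r^2, r^7} of size 2, {r^3, r^6} of size 2, {r^4, r^5} of size 2, {s, sr, ..., sr^8} of size 9.
Character table:
  irrep \ class              {e} (size 1)  {r^1, r^8} (size 2)  {r^2, r^7} (size 2)  {r^3, r^6} (size 2)  {r^4, r^5} (size 2)  {s, sr, ..., sr^8} (size 9)
  chi_1 (triv)               1             1                    1                    1                    1                    1                          
  chi_2 (sign: r->1, s->-1)  1             1                    1                    1                    1                    -1                         
  chi_3 (2d, j=1)            2             2*cos(2*pi/9)        2*cos(4*pi/9)        -1                   -2*cos(pi/9)         0                          
  chi_4 (2d, j=2)            2             2*cos(4*pi/9)        -2*cos(pi/9)         -1                   2*cos(2*pi/9)        0                          
  chi_5 (2d, j=3)            2             -1                   -1                   2                    -1                   0                          
  chi_6 (2d, j=4)            2             -2*cos(pi/9)         2*cos(2*pi/9)        -1                   2*cos(4*pi/9)        0                          

Spot check: chi_5 (2d, j=3) on {r^1, r^8} = -1.

Solution. D_9 has order 2*9 = 18 with 6 conjugacy classes, hence 6 irreducibles. Sum of squared dims 1 + 1 + 4 + 4 + 4 + 4 = 18 = |G|. Linear characters come from the abelianisation; the 2-dimensional irreps have character r^k -> 2*cos(2*pi*j*k/9), reflections -> 0.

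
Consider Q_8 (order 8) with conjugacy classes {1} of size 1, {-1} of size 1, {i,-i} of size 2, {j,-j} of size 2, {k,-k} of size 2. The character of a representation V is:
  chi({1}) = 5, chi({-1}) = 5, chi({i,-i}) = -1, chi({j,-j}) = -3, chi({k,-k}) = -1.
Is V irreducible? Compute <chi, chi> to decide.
Not irreducible (reducible): <chi, chi> = 9 > 1.

Derivation: <chi, chi> = (1/|G|) sum_C |C| * |chi(C)|^2 = (1/8)[1*|5|^2 + 1*|5|^2 + 2*|-1|^2 + 2*|-3|^2 + 2*|-1|^2]
  = (1/8)[(25) + (25) + (2) + (18) + (2)] = 72/8 = 9.
A character is irreducible iff <chi, chi> = 1, so this representation is reducible.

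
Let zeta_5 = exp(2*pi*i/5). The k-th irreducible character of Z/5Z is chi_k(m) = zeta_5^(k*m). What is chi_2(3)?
chi_2(3) = zeta_5^6 = exp(2*I*pi/5)

Working: chi_2(3) = zeta_5^(2*3) = zeta_5^6. Since zeta_5^5 = 1, this equals zeta_5^1 = exp(2*pi*i*1/5) = exp(2*I*pi/5).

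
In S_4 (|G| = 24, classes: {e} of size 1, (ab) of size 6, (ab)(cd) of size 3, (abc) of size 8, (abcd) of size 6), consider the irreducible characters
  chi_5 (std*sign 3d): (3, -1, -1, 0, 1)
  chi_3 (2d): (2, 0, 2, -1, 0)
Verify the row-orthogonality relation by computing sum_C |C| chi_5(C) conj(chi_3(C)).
Sum = 0; so <chi_5, chi_3> = 0 (distinct irreducibles are orthogonal).

Compute term by term over conjugacy classes (|C| * chi_5(C) * conj(chi_3(C))):
  1*(3)*conj(2) + 6*(-1)*conj(0) + 3*(-1)*conj(2) + 8*(0)*conj(-1) + 6*(1)*conj(0)
  = (6) + (0) + (-6) + (0) + (0)
  = 0.
Dividing by |G| = 24 gives 0/24 = 0, matching the row-orthogonality relation <chi_5, chi_3> = [chi_5 = chi_3].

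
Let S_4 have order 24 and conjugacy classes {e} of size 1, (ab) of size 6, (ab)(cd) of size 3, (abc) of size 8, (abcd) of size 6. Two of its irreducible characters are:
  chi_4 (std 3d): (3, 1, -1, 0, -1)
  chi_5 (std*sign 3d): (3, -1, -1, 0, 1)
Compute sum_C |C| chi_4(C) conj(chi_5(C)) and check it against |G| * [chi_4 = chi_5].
Sum = 0; so <chi_4, chi_5> = 0 (distinct irreducibles are orthogonal).

Why: Compute term by term over conjugacy classes (|C| * chi_4(C) * conj(chi_5(C))):
  1*(3)*conj(3) + 6*(1)*conj(-1) + 3*(-1)*conj(-1) + 8*(0)*conj(0) + 6*(-1)*conj(1)
  = (9) + (-6) + (3) + (0) + (-6)
  = 0.
Dividing by |G| = 24 gives 0/24 = 0, matching the row-orthogonality relation <chi_4, chi_5> = [chi_4 = chi_5].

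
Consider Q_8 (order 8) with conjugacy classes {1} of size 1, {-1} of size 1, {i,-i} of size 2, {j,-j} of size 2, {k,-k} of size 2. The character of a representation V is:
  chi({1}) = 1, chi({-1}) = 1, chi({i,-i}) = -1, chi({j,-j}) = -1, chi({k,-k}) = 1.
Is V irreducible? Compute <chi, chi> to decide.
Irreducible: <chi, chi> = 1.

Argument: <chi, chi> = (1/|G|) sum_C |C| * |chi(C)|^2 = (1/8)[1*|1|^2 + 1*|1|^2 + 2*|-1|^2 + 2*|-1|^2 + 2*|1|^2]
  = (1/8)[(1) + (1) + (2) + (2) + (2)] = 8/8 = 1.
A character is irreducible iff <chi, chi> = 1, so this representation is irreducible.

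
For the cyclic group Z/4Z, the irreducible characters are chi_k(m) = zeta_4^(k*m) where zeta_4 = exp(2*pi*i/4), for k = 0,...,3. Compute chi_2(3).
chi_2(3) = zeta_4^6 = -1

Reasoning: chi_2(3) = zeta_4^(2*3) = zeta_4^6. Since zeta_4^4 = 1, this equals zeta_4^2 = exp(2*pi*i*2/4) = -1.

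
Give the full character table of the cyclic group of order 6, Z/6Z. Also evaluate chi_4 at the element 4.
Character table of Z/6Z (irreps indexed chi_0,...,chi_5 with chi_k(m) = zeta_6^(k*m), zeta_6 = exp(2*pi*i/6)):
  irrep \ class  {0} (size 1)  {1} (size 1)    {2} (size 1)    {3} (size 1)  {4} (size 1)    {5} (size 1)  
  chi_0          1             1               1               1             1               1             
  chi_1          1             exp(I*pi/3)     exp(2*I*pi/3)   -1            exp(-2*I*pi/3)  exp(-I*pi/3)  
  chi_2          1             exp(2*I*pi/3)   exp(-2*I*pi/3)  1             exp(2*I*pi/3)   exp(-2*I*pi/3)
  chi_3          1             -1              1               -1            1               -1            
  chi_4          1             exp(-2*I*pi/3)  exp(2*I*pi/3)   1             exp(-2*I*pi/3)  exp(2*I*pi/3) 
  chi_5          1             exp(-I*pi/3)    exp(-2*I*pi/3)  -1            exp(2*I*pi/3)   exp(I*pi/3)   

Spot check: chi_4(4) = zeta_6^(4*4) = zeta_6^16 = exp(-2*I*pi/3).

Working: Z/6Z is abelian, so all 6 irreducible complex representations are 1-dimensional. They are given by chi_k(m) = zeta_6^(k*m) for k = 0,...,5. Row orthogonality: sum_m chi_k(m) conj(chi_l(m)) = 6 * [k = l].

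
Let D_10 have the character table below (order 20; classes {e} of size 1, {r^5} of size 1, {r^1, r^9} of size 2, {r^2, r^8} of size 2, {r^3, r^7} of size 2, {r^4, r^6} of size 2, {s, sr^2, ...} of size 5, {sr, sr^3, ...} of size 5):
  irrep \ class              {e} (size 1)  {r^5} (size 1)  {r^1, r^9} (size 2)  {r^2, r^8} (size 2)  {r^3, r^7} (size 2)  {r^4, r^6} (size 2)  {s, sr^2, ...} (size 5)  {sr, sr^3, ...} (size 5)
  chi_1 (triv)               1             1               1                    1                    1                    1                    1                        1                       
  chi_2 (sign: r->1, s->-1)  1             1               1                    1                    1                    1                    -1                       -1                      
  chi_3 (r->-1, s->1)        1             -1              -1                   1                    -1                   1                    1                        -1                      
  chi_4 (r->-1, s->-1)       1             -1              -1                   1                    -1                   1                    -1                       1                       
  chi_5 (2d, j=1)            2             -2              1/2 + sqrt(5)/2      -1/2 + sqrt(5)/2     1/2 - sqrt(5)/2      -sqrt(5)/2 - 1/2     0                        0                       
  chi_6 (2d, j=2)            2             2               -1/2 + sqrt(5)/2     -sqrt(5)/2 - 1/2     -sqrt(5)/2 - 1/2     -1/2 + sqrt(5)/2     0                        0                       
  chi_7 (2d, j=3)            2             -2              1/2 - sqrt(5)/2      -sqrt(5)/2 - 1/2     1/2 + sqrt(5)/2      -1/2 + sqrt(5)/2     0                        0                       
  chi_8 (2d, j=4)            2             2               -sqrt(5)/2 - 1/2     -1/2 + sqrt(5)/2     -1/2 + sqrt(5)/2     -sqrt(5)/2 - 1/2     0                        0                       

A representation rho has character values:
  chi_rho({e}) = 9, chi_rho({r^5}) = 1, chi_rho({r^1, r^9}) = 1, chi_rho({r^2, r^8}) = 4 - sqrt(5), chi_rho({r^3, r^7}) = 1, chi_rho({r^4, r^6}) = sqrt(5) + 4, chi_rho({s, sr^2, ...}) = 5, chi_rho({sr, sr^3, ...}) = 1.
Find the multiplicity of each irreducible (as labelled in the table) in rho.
Multiplicities: chi_1: 3, chi_2: 0, chi_3: 2, chi_4: 0, chi_5: 0, chi_6: 1, chi_7: 1, chi_8: 0.

Use <chi_rho, chi> = (1/|G|) sum_C |C| * chi_rho(C) * conj(chi(C)) with |G| = 20 for each irreducible chi in the table:
  <chi_rho, chi_1> = (1/20)[1*(9)*conj(1) + 1*(1)*conj(1) + 2*(1)*conj(1) + 2*(4 - sqrt(5))*conj(1) + 2*(1)*conj(1) + 2*(sqrt(5) + 4)*conj(1) + 5*(5)*conj(1) + 5*(1)*conj(1)]
      = (1/20)[(9) + (1) + (2) + (8 - 2*sqrt(5)) + (2) + (2*sqrt(5) + 8) + (25) + (5)] = 60/20 = 3
  <chi_rho, chi_2> = (1/20)[1*(9)*conj(1) + 1*(1)*conj(1) + 2*(1)*conj(1) + 2*(4 - sqrt(5))*conj(1) + 2*(1)*conj(1) + 2*(sqrt(5) + 4)*conj(1) + 5*(5)*conj(-1) + 5*(1)*conj(-1)]
      = (1/20)[(9) + (1) + (2) + (8 - 2*sqrt(5)) + (2) + (2*sqrt(5) + 8) + (-25) + (-5)] = 0/20 = 0
  <chi_rho, chi_3> = (1/20)[1*(9)*conj(1) + 1*(1)*conj(-1) + 2*(1)*conj(-1) + 2*(4 - sqrt(5))*conj(1) + 2*(1)*conj(-1) + 2*(sqrt(5) + 4)*conj(1) + 5*(5)*conj(1) + 5*(1)*conj(-1)]
      = (1/20)[(9) + (-1) + (-2) + (8 - 2*sqrt(5)) + (-2) + (2*sqrt(5) + 8) + (25) + (-5)] = 40/20 = 2
  <chi_rho, chi_4> = (1/20)[1*(9)*conj(1) + 1*(1)*conj(-1) + 2*(1)*conj(-1) + 2*(4 - sqrt(5))*conj(1) + 2*(1)*conj(-1) + 2*(sqrt(5) + 4)*conj(1) + 5*(5)*conj(-1) + 5*(1)*conj(1)]
      = (1/20)[(9) + (-1) + (-2) + (8 - 2*sqrt(5)) + (-2) + (2*sqrt(5) + 8) + (-25) + (5)] = 0/20 = 0
  <chi_rho, chi_5> = (1/20)[1*(9)*conj(2) + 1*(1)*conj(-2) + 2*(1)*conj(1/2 + sqrt(5)/2) + 2*(4 - sqrt(5))*conj(-1/2 + sqrt(5)/2) + 2*(1)*conj(1/2 - sqrt(5)/2) + 2*(sqrt(5) + 4)*conj(-sqrt(5)/2 - 1/2) + 5*(5)*conj(0) + 5*(1)*conj(0)]
      = (1/20)[(18) + (-2) + (1 + sqrt(5)) + (-9 + 5*sqrt(5)) + (1 - sqrt(5)) + (-5*sqrt(5) - 9) + (0) + (0)] = 0/20 = 0
  <chi_rho, chi_6> = (1/20)[1*(9)*conj(2) + 1*(1)*conj(2) + 2*(1)*conj(-1/2 + sqrt(5)/2) + 2*(4 - sqrt(5))*conj(-sqrt(5)/2 - 1/2) + 2*(1)*conj(-sqrt(5)/2 - 1/2) + 2*(sqrt(5) + 4)*conj(-1/2 + sqrt(5)/2) + 5*(5)*conj(0) + 5*(1)*conj(0)]
      = (1/20)[(18) + (2) + (-1 + sqrt(5)) + (1 - 3*sqrt(5)) + (-sqrt(5) - 1) + (1 + 3*sqrt(5)) + (0) + (0)] = 20/20 = 1
  <chi_rho, chi_7> = (1/20)[1*(9)*conj(2) + 1*(1)*conj(-2) + 2*(1)*conj(1/2 - sqrt(5)/2) + 2*(4 - sqrt(5))*conj(-sqrt(5)/2 - 1/2) + 2*(1)*conj(1/2 + sqrt(5)/2) + 2*(sqrt(5) + 4)*conj(-1/2 + sqrt(5)/2) + 5*(5)*conj(0) + 5*(1)*conj(0)]
      = (1/20)[(18) + (-2) + (1 - sqrt(5)) + (1 - 3*sqrt(5)) + (1 + sqrt(5)) + (1 + 3*sqrt(5)) + (0) + (0)] = 20/20 = 1
  <chi_rho, chi_8> = (1/20)[1*(9)*conj(2) + 1*(1)*conj(2) + 2*(1)*conj(-sqrt(5)/2 - 1/2) + 2*(4 - sqrt(5))*conj(-1/2 + sqrt(5)/2) + 2*(1)*conj(-1/2 + sqrt(5)/2) + 2*(sqrt(5) + 4)*conj(-sqrt(5)/2 - 1/2) + 5*(5)*conj(0) + 5*(1)*conj(0)]
      = (1/20)[(18) + (2) + (-sqrt(5) - 1) + (-9 + 5*sqrt(5)) + (-1 + sqrt(5)) + (-5*sqrt(5) - 9) + (0) + (0)] = 0/20 = 0
Dimension check: dim(rho) = sum (mult * dim) = 3*1 + 0*1 + 2*1 + 0*1 + 0*2 + 1*2 + 1*2 + 0*2 = 9 = chi_rho(e) = 9.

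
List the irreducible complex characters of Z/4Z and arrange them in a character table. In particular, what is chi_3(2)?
Character table of Z/4Z (irreps indexed chi_0,...,chi_3 with chi_k(m) = zeta_4^(k*m), zeta_4 = exp(2*pi*i/4)):
  irrep \ class  {0} (size 1)  {1} (size 1)  {2} (size 1)  {3} (size 1)
  chi_0          1             1             1             1           
  chi_1          1             I             -1            -I          
  chi_2          1             -1            1             -1          
  chi_3          1             -I            -1            I           

Spot check: chi_3(2) = zeta_4^(3*2) = zeta_4^6 = -1.

Proof sketch: Z/4Z is abelian, so all 4 irreducible complex representations are 1-dimensional. They are given by chi_k(m) = zeta_4^(k*m) for k = 0,...,3. Row orthogonality: sum_m chi_k(m) conj(chi_l(m)) = 4 * [k = l].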